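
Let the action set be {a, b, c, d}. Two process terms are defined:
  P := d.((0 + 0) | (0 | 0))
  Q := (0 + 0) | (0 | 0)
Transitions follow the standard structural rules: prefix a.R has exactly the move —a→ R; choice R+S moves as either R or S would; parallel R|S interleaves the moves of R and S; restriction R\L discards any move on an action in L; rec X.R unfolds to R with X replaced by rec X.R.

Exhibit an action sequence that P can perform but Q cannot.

d

LTS(P): 2 reachable states
  p0 = d.((0 + 0) | (0 | 0)) ⊢ -d-> p1
  p1 = (0 + 0) | (0 | 0) ⊢ (no moves)
LTS(Q): 1 reachable states
  q0 = (0 + 0) | (0 | 0) ⊢ (no moves)
Executing d from P (initial set {p0}):
  step 1 (d): {p1}
  ✓ P
Executing d from Q (initial set {q0}):
  step 1 (d): ∅  — Q cannot continue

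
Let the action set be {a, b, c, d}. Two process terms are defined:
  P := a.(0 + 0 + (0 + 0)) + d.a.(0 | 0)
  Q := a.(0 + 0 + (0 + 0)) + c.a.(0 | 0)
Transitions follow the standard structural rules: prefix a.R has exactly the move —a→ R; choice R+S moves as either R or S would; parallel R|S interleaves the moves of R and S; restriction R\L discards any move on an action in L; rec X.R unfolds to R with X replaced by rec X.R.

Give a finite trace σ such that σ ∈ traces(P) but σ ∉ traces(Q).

d

P's transition system — 4 states:
  p0 = a.(0 + 0 + (0 + 0)) + d.a.(0 | 0) → --a--▸ p1, --d--▸ p2
  p1 = 0 + 0 + (0 + 0) → (no moves)
  p2 = a.(0 | 0) → --a--▸ p3
  p3 = 0 | 0 → (no moves)
Q's transition system — 4 states:
  q0 = a.(0 + 0 + (0 + 0)) + c.a.(0 | 0) → --a--▸ q1, --c--▸ q2
  q1 = 0 + 0 + (0 + 0) → (no moves)
  q2 = a.(0 | 0) → --a--▸ q3
  q3 = 0 | 0 → (no moves)
Run σ = ⟨d⟩ on P: start {p0}
  after d @ step 1: {p2}
  P completes σ.
Run σ = ⟨d⟩ on Q: start {q0}
  after d @ step 1: ∅ (Q stuck)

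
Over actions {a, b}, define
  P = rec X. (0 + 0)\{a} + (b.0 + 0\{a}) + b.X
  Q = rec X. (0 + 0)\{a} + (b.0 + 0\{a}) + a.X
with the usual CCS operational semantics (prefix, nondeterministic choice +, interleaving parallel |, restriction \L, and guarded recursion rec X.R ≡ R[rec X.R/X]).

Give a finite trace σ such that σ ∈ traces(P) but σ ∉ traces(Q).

LTS(P): 2 reachable states
  m0 = rec X. (0 + 0)\{a} + (b.0 + 0\{a}) + b.X has moves =b=> m0, =b=> m1
  m1 = 0 has moves stopped
LTS(Q): 2 reachable states
  n0 = rec X. (0 + 0)\{a} + (b.0 + 0\{a}) + a.X has moves =a=> n0, =b=> n1
  n1 = 0 has moves stopped
Executing bb from P (initial set {m0}):
  step 1 (b): {m0, m1}
  step 2 (b): {m0, m1}
  ✓ P
Executing bb from Q (initial set {n0}):
  step 1 (b): {n1}
  step 2 (b): ∅  — Q cannot continue

bb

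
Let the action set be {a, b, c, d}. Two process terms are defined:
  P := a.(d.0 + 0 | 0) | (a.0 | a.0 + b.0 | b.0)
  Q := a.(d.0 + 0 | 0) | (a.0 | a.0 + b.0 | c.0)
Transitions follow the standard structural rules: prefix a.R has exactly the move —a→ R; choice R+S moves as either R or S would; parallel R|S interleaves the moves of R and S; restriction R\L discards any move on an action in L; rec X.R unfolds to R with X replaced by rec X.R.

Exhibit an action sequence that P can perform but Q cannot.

bb

Reachable graph of P (18 states):
  p0 = a.(d.0 + 0 | 0) | (a.0 | a.0 + b.0 | b.0) | --a--▸ p1, --a--▸ p2, --a--▸ p3, --b--▸ p4, --b--▸ p5
  p1 = (d.0 + 0 | 0) | (a.0 | a.0 + b.0 | b.0) | --a--▸ p6, --a--▸ p7, --b--▸ p8, --b--▸ p9, --d--▸ p10
  p2 = a.(d.0 + 0 | 0) | (0 | a.0) | --a--▸ p11, --a--▸ p6
  p3 = a.(d.0 + 0 | 0) | (a.0 | 0) | --a--▸ p11, --a--▸ p7
  p4 = a.(d.0 + 0 | 0) | (0 | b.0) | --a--▸ p8, --b--▸ p11
  p5 = a.(d.0 + 0 | 0) | (b.0 | 0) | --a--▸ p9, --b--▸ p11
  p6 = (d.0 + 0 | 0) | (0 | a.0) | --a--▸ p12, --d--▸ p13
  p7 = (d.0 + 0 | 0) | (a.0 | 0) | --a--▸ p12, --d--▸ p14
  p8 = (d.0 + 0 | 0) | (0 | b.0) | --b--▸ p12, --d--▸ p15
  p9 = (d.0 + 0 | 0) | (b.0 | 0) | --b--▸ p12, --d--▸ p16
  p10 = 0 | (a.0 | a.0 + b.0 | b.0) | --a--▸ p13, --a--▸ p14, --b--▸ p15, --b--▸ p16
  p11 = a.(d.0 + 0 | 0) | (0 | 0) | --a--▸ p12
  p12 = (d.0 + 0 | 0) | (0 | 0) | --d--▸ p17
  p13 = 0 | (0 | a.0) | --a--▸ p17
  p14 = 0 | (a.0 | 0) | --a--▸ p17
  p15 = 0 | (0 | b.0) | --b--▸ p17
  p16 = 0 | (b.0 | 0) | --b--▸ p17
  p17 = 0 | (0 | 0) | ·
Reachable graph of Q (18 states):
  q0 = a.(d.0 + 0 | 0) | (a.0 | a.0 + b.0 | c.0) | --a--▸ q1, --a--▸ q2, --a--▸ q3, --b--▸ q4, --c--▸ q5
  q1 = (d.0 + 0 | 0) | (a.0 | a.0 + b.0 | c.0) | --a--▸ q6, --a--▸ q7, --b--▸ q8, --c--▸ q9, --d--▸ q10
  q2 = a.(d.0 + 0 | 0) | (0 | a.0) | --a--▸ q11, --a--▸ q6
  q3 = a.(d.0 + 0 | 0) | (a.0 | 0) | --a--▸ q11, --a--▸ q7
  q4 = a.(d.0 + 0 | 0) | (0 | c.0) | --a--▸ q8, --c--▸ q11
  q5 = a.(d.0 + 0 | 0) | (b.0 | 0) | --a--▸ q9, --b--▸ q11
  q6 = (d.0 + 0 | 0) | (0 | a.0) | --a--▸ q12, --d--▸ q13
  q7 = (d.0 + 0 | 0) | (a.0 | 0) | --a--▸ q12, --d--▸ q14
  q8 = (d.0 + 0 | 0) | (0 | c.0) | --c--▸ q12, --d--▸ q15
  q9 = (d.0 + 0 | 0) | (b.0 | 0) | --b--▸ q12, --d--▸ q16
  q10 = 0 | (a.0 | a.0 + b.0 | c.0) | --a--▸ q13, --a--▸ q14, --b--▸ q15, --c--▸ q16
  q11 = a.(d.0 + 0 | 0) | (0 | 0) | --a--▸ q12
  q12 = (d.0 + 0 | 0) | (0 | 0) | --d--▸ q17
  q13 = 0 | (0 | a.0) | --a--▸ q17
  q14 = 0 | (a.0 | 0) | --a--▸ q17
  q15 = 0 | (0 | c.0) | --c--▸ q17
  q16 = 0 | (b.0 | 0) | --b--▸ q17
  q17 = 0 | (0 | 0) | ·
Trace ⟨bb⟩ through P, begin at {p0}:
  step 1 (b): {p4, p5}
  step 2 (b): {p11}
  ✓ P
Trace ⟨bb⟩ through Q, begin at {q0}:
  step 1 (b): {q4}
  step 2 (b): ∅  — Q cannot continue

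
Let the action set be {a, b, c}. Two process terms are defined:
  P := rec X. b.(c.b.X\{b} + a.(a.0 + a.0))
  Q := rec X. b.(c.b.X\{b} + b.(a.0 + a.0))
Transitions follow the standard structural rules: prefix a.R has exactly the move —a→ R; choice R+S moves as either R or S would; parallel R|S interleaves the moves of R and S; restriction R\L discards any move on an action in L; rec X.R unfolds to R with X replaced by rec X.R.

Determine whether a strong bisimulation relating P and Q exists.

P's transition system — 6 states:
  u0 = rec X. b.(c.b.X\{b} + a.(a.0 + a.0)) | —b→ u1
  u1 = c.b.(rec X. b.(c.b.X\{b} + a.(a.0 + a.0)))\{b} + a.(a.0 + a.0) | —a→ u2, —c→ u3
  u2 = a.0 + a.0 | —a→ u4
  u3 = b.(rec X. b.(c.b.X\{b} + a.(a.0 + a.0)))\{b} | —b→ u5
  u4 = 0 | deadlocked
  u5 = (rec X. b.(c.b.X\{b} + a.(a.0 + a.0)))\{b} | deadlocked
Q's transition system — 6 states:
  v0 = rec X. b.(c.b.X\{b} + b.(a.0 + a.0)) | —b→ v1
  v1 = c.b.(rec X. b.(c.b.X\{b} + b.(a.0 + a.0)))\{b} + b.(a.0 + a.0) | —b→ v2, —c→ v3
  v2 = a.0 + a.0 | —a→ v4
  v3 = b.(rec X. b.(c.b.X\{b} + b.(a.0 + a.0)))\{b} | —b→ v5
  v4 = 0 | deadlocked
  v5 = (rec X. b.(c.b.X\{b} + b.(a.0 + a.0)))\{b} | deadlocked
Partition-refinement fixed point:
  B0 = {u0}
  B1 = {u1}
  B2 = {u3, v3}
  B3 = {u4, u5, v4, v5}
  B4 = {u2, v2}
  B5 = {v0}
  B6 = {v1}
u0 ∈ B0, v0 ∈ B5 → different blocks

P ≁ Q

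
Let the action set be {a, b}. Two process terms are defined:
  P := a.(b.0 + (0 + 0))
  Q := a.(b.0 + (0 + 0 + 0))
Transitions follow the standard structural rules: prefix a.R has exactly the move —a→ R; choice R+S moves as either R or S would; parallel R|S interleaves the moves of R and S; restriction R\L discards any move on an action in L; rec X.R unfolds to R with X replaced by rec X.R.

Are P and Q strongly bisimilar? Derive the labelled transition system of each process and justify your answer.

Reachable graph of P (3 states):
  s0 = a.(b.0 + (0 + 0)) :: -a-> s1
  s1 = b.0 + (0 + 0) :: -b-> s2
  s2 = 0 :: ∅
Reachable graph of Q (3 states):
  t0 = a.(b.0 + (0 + 0 + 0)) :: -a-> t1
  t1 = b.0 + (0 + 0 + 0) :: -b-> t2
  t2 = 0 :: ∅
Coarsest stable partition (strong bisimilarity classes):
  B0 = {s0, t0}
  B1 = {s1, t1}
  B2 = {s2, t2}
s0 ∈ B0, t0 ∈ B0 → same block

P ~ Q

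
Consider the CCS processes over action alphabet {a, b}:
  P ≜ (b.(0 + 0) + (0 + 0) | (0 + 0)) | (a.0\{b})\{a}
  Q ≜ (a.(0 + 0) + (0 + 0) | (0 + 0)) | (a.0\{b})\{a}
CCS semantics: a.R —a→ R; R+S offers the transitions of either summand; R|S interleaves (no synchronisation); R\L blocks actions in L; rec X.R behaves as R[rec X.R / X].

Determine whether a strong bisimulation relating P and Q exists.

NO

LTS(P): 2 reachable states
  p0 = (b.(0 + 0) + (0 + 0) | (0 + 0)) | (a.0\{b})\{a} → --b--▸ p1
  p1 = (0 + 0) | (a.0\{b})\{a} → stopped
LTS(Q): 2 reachable states
  q0 = (a.(0 + 0) + (0 + 0) | (0 + 0)) | (a.0\{b})\{a} → --a--▸ q1
  q1 = (0 + 0) | (a.0\{b})\{a} → stopped
Partition-refinement fixed point:
  B0 = {p0}
  B1 = {p1, q1}
  B2 = {q0}
p0 ∈ B0, q0 ∈ B2 → different blocks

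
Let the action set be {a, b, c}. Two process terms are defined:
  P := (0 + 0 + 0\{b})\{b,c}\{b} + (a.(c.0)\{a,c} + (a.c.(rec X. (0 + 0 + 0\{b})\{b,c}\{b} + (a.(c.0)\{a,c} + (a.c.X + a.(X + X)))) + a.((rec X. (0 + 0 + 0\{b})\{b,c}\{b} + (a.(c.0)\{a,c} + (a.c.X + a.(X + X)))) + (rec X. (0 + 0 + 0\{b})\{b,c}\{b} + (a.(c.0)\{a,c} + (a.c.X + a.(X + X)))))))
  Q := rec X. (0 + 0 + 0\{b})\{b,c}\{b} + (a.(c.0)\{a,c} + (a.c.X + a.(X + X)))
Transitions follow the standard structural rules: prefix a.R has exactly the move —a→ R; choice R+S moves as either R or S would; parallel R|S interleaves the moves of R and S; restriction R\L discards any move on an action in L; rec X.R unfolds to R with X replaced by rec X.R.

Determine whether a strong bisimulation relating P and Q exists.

YES

LTS(P): 5 reachable states
  s0 = (0 + 0 + 0\{b})\{b,c}\{b} + (a.(c.0)\{a,c} + (a.c.(rec X. (0 + 0 + 0\{b})\{b,c}\{b} + (a.(c.0)\{a,c} + (a.c.X + a.(X + X)))) + a.((rec X. (0 + 0 + 0\{b})\{b,c}\{b} + (a.(c.0)\{a,c} + (a.c.X + a.(X + X)))) + (rec X. (0 + 0 + 0\{b})\{b,c}\{b} + (a.(c.0)\{a,c} + (a.c.X + a.(X + X))))))) has moves —a→ s1, —a→ s2, —a→ s3
  s1 = (c.0)\{a,c} has moves (no moves)
  s2 = (rec X. (0 + 0 + 0\{b})\{b,c}\{b} + (a.(c.0)\{a,c} + (a.c.X + a.(X + X)))) + (rec X. (0 + 0 + 0\{b})\{b,c}\{b} + (a.(c.0)\{a,c} + (a.c.X + a.(X + X)))) has moves —a→ s1, —a→ s2, —a→ s3
  s3 = c.(rec X. (0 + 0 + 0\{b})\{b,c}\{b} + (a.(c.0)\{a,c} + (a.c.X + a.(X + X)))) has moves —c→ s4
  s4 = rec X. (0 + 0 + 0\{b})\{b,c}\{b} + (a.(c.0)\{a,c} + (a.c.X + a.(X + X))) has moves —a→ s1, —a→ s2, —a→ s3
LTS(Q): 4 reachable states
  t0 = rec X. (0 + 0 + 0\{b})\{b,c}\{b} + (a.(c.0)\{a,c} + (a.c.X + a.(X + X))) has moves —a→ t1, —a→ t2, —a→ t3
  t1 = (c.0)\{a,c} has moves (no moves)
  t2 = (rec X. (0 + 0 + 0\{b})\{b,c}\{b} + (a.(c.0)\{a,c} + (a.c.X + a.(X + X)))) + (rec X. (0 + 0 + 0\{b})\{b,c}\{b} + (a.(c.0)\{a,c} + (a.c.X + a.(X + X)))) has moves —a→ t1, —a→ t2, —a→ t3
  t3 = c.(rec X. (0 + 0 + 0\{b})\{b,c}\{b} + (a.(c.0)\{a,c} + (a.c.X + a.(X + X)))) has moves —c→ t0
Partition-refinement fixed point:
  B0 = {s0, s2, s4, t0, t2}
  B1 = {s3, t3}
  B2 = {s1, t1}
s0 ∈ B0, t0 ∈ B0 → same block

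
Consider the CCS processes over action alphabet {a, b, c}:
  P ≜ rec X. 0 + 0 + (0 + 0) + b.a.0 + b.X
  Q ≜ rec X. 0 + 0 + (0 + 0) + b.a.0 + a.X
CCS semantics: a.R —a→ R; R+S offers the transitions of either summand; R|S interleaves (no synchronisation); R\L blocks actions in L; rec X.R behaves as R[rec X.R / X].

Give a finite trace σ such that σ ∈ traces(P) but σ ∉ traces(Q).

bb

Reachable graph of P (3 states):
  u0 = rec X. 0 + 0 + (0 + 0) + b.a.0 + b.X has moves =b=> u0, =b=> u1
  u1 = a.0 has moves =a=> u2
  u2 = 0 has moves deadlocked
Reachable graph of Q (3 states):
  v0 = rec X. 0 + 0 + (0 + 0) + b.a.0 + a.X has moves =a=> v0, =b=> v1
  v1 = a.0 has moves =a=> v2
  v2 = 0 has moves deadlocked
Executing bb from P (initial set {u0}):
  after b @ step 1: {u0, u1}
  after b @ step 2: {u0, u1}
  P completes σ.
Executing bb from Q (initial set {v0}):
  after b @ step 1: {v1}
  after b @ step 2: ∅  — Q cannot continue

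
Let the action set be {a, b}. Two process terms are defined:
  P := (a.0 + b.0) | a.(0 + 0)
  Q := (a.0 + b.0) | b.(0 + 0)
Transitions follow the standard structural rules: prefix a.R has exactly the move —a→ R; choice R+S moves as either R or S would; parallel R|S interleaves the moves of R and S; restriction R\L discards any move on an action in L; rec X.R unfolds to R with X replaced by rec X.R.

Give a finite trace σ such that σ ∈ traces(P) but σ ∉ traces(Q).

Reachable graph of P (4 states):
  p0 = (a.0 + b.0) | a.(0 + 0) :: --a--▸ p1, --a--▸ p2, --b--▸ p2
  p1 = (a.0 + b.0) | (0 + 0) :: --a--▸ p3, --b--▸ p3
  p2 = 0 | a.(0 + 0) :: --a--▸ p3
  p3 = 0 | (0 + 0) :: deadlocked
Reachable graph of Q (4 states):
  q0 = (a.0 + b.0) | b.(0 + 0) :: --a--▸ q1, --b--▸ q1, --b--▸ q2
  q1 = 0 | b.(0 + 0) :: --b--▸ q3
  q2 = (a.0 + b.0) | (0 + 0) :: --a--▸ q3, --b--▸ q3
  q3 = 0 | (0 + 0) :: deadlocked
Trace ⟨aa⟩ through P, begin at {p0}:
  after a @ step 1: {p1, p2}
  after a @ step 2: {p3}
  — P admits the full trace.
Trace ⟨aa⟩ through Q, begin at {q0}:
  after a @ step 1: {q1}
  after a @ step 2: no successor for Q

aa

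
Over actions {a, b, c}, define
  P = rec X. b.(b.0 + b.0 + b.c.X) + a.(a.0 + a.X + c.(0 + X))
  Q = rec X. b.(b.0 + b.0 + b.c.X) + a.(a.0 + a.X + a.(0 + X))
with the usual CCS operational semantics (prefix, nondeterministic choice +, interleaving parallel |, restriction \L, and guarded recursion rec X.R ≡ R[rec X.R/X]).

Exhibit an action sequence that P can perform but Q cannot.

ac

LTS(P): 6 reachable states
  s0 = rec X. b.(b.0 + b.0 + b.c.X) + a.(a.0 + a.X + c.(0 + X)) :: =a=> s1, =b=> s2
  s1 = a.0 + a.(rec X. b.(b.0 + b.0 + b.c.X) + a.(a.0 + a.X + c.(0 + X))) + c.(0 + (rec X. b.(b.0 + b.0 + b.c.X) + a.(a.0 + a.X + c.(0 + X)))) :: =a=> s0, =a=> s3, =c=> s4
  s2 = b.0 + b.0 + b.c.(rec X. b.(b.0 + b.0 + b.c.X) + a.(a.0 + a.X + c.(0 + X))) :: =b=> s3, =b=> s5
  s3 = 0 :: (no moves)
  s4 = 0 + (rec X. b.(b.0 + b.0 + b.c.X) + a.(a.0 + a.X + c.(0 + X))) :: =a=> s1, =b=> s2
  s5 = c.(rec X. b.(b.0 + b.0 + b.c.X) + a.(a.0 + a.X + c.(0 + X))) :: =c=> s0
LTS(Q): 6 reachable states
  t0 = rec X. b.(b.0 + b.0 + b.c.X) + a.(a.0 + a.X + a.(0 + X)) :: =a=> t1, =b=> t2
  t1 = a.0 + a.(rec X. b.(b.0 + b.0 + b.c.X) + a.(a.0 + a.X + a.(0 + X))) + a.(0 + (rec X. b.(b.0 + b.0 + b.c.X) + a.(a.0 + a.X + a.(0 + X)))) :: =a=> t0, =a=> t3, =a=> t4
  t2 = b.0 + b.0 + b.c.(rec X. b.(b.0 + b.0 + b.c.X) + a.(a.0 + a.X + a.(0 + X))) :: =b=> t3, =b=> t5
  t3 = 0 :: (no moves)
  t4 = 0 + (rec X. b.(b.0 + b.0 + b.c.X) + a.(a.0 + a.X + a.(0 + X))) :: =a=> t1, =b=> t2
  t5 = c.(rec X. b.(b.0 + b.0 + b.c.X) + a.(a.0 + a.X + a.(0 + X))) :: =c=> t0
Executing ac from P (initial set {s0}):
  step 1 (a): {s1}
  step 2 (c): {s4}
  P completes σ.
Executing ac from Q (initial set {t0}):
  step 1 (a): {t1}
  step 2 (c): ∅ (Q stuck)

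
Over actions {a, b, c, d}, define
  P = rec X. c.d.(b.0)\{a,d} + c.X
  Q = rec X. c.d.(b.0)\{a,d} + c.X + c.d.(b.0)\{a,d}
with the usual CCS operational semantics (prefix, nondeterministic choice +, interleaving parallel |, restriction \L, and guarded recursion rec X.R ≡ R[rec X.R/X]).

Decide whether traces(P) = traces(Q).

trace-equivalent

LTS(P): 4 reachable states
  s0 = rec X. c.d.(b.0)\{a,d} + c.X ⊢ =c=> s0, =c=> s1
  s1 = d.(b.0)\{a,d} ⊢ =d=> s2
  s2 = (b.0)\{a,d} ⊢ =b=> s3
  s3 = 0\{a,d} ⊢ (no moves)
LTS(Q): 4 reachable states
  t0 = rec X. c.d.(b.0)\{a,d} + c.X + c.d.(b.0)\{a,d} ⊢ =c=> t0, =c=> t1
  t1 = d.(b.0)\{a,d} ⊢ =d=> t2
  t2 = (b.0)\{a,d} ⊢ =b=> t3
  t3 = 0\{a,d} ⊢ (no moves)
Bisimilarity quotient blocks:
  B0 = {s0, t0}
  B1 = {s1, t1}
  B2 = {s2, t2}
  B3 = {s3, t3}
s0 ∈ B0, t0 ∈ B0 → same block
Bisimilar ⇒ trace-equivalent.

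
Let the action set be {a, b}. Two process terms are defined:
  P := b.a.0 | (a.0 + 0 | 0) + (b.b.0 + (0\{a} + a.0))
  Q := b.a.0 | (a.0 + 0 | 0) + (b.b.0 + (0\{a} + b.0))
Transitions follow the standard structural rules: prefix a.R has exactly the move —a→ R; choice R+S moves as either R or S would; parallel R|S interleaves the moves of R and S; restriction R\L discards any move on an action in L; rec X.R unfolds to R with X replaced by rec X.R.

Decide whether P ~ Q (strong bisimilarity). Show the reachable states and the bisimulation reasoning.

LTS(P): 8 reachable states
  s0 = b.a.0 | (a.0 + 0 | 0) + (b.b.0 + (0\{a} + a.0)) has moves —a→ s1, —a→ s2, —b→ s3, —b→ s4
  s1 = 0 has moves (no moves)
  s2 = b.a.0 | 0 has moves —b→ s5
  s3 = a.0 | (a.0 + 0 | 0) has moves —a→ s5, —a→ s6
  s4 = b.0 has moves —b→ s1
  s5 = a.0 | 0 has moves —a→ s7
  s6 = 0 | (a.0 + 0 | 0) has moves —a→ s7
  s7 = 0 | 0 has moves (no moves)
LTS(Q): 8 reachable states
  t0 = b.a.0 | (a.0 + 0 | 0) + (b.b.0 + (0\{a} + b.0)) has moves —a→ t1, —b→ t2, —b→ t3, —b→ t4
  t1 = b.a.0 | 0 has moves —b→ t5
  t2 = 0 has moves (no moves)
  t3 = a.0 | (a.0 + 0 | 0) has moves —a→ t5, —a→ t6
  t4 = b.0 has moves —b→ t2
  t5 = a.0 | 0 has moves —a→ t7
  t6 = 0 | (a.0 + 0 | 0) has moves —a→ t7
  t7 = 0 | 0 has moves (no moves)
Partition-refinement fixed point:
  B0 = {s0}
  B1 = {s1, s7, t2, t7}
  B2 = {s4, t4}
  B3 = {s2, t1}
  B4 = {s5, s6, t5, t6}
  B5 = {s3, t3}
  B6 = {t0}
s0 ∈ B0, t0 ∈ B6 → different blocks

P ≁ Q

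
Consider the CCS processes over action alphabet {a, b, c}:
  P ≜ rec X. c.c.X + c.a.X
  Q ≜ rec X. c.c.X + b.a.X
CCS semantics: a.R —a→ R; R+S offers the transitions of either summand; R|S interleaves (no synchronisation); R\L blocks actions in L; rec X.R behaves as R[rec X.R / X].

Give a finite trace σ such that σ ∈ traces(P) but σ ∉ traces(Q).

Reachable graph of P (3 states):
  m0 = rec X. c.c.X + c.a.X has moves =c=> m1, =c=> m2
  m1 = a.(rec X. c.c.X + c.a.X) has moves =a=> m0
  m2 = c.(rec X. c.c.X + c.a.X) has moves =c=> m0
Reachable graph of Q (3 states):
  n0 = rec X. c.c.X + b.a.X has moves =b=> n1, =c=> n2
  n1 = a.(rec X. c.c.X + b.a.X) has moves =a=> n0
  n2 = c.(rec X. c.c.X + b.a.X) has moves =c=> n0
Trace ⟨ca⟩ through P, begin at {m0}:
  [1] c ⇒ {m1, m2}
  [2] a ⇒ {m0}
  P completes σ.
Trace ⟨ca⟩ through Q, begin at {n0}:
  [1] c ⇒ {n2}
  [2] a ⇒ ∅ (Q stuck)

ca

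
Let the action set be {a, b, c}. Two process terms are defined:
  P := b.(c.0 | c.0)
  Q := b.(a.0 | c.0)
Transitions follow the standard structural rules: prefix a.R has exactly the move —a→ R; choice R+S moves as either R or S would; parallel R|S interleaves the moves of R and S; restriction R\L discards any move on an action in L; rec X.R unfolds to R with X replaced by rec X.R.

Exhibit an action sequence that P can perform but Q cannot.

bcc

P's transition system — 5 states:
  p0 = b.(c.0 | c.0) | --b--▸ p1
  p1 = c.0 | c.0 | --c--▸ p2, --c--▸ p3
  p2 = 0 | c.0 | --c--▸ p4
  p3 = c.0 | 0 | --c--▸ p4
  p4 = 0 | 0 | ∅
Q's transition system — 5 states:
  q0 = b.(a.0 | c.0) | --b--▸ q1
  q1 = a.0 | c.0 | --a--▸ q2, --c--▸ q3
  q2 = 0 | c.0 | --c--▸ q4
  q3 = a.0 | 0 | --a--▸ q4
  q4 = 0 | 0 | ∅
Trace ⟨bcc⟩ through P, begin at {p0}:
  [1] b ⇒ {p1}
  [2] c ⇒ {p2, p3}
  [3] c ⇒ {p4}
  — P admits the full trace.
Trace ⟨bcc⟩ through Q, begin at {q0}:
  [1] b ⇒ {q1}
  [2] c ⇒ {q3}
  [3] c ⇒ ∅  — Q cannot continue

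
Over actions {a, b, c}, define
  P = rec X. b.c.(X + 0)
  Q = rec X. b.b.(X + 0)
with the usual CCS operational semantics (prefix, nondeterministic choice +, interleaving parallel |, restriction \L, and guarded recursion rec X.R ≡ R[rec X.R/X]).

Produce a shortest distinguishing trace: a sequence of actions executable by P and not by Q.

LTS(P): 3 reachable states
  m0 = rec X. b.c.(X + 0) has moves =b=> m1
  m1 = c.((rec X. b.c.(X + 0)) + 0) has moves =c=> m2
  m2 = (rec X. b.c.(X + 0)) + 0 has moves =b=> m1
LTS(Q): 3 reachable states
  n0 = rec X. b.b.(X + 0) has moves =b=> n1
  n1 = b.((rec X. b.b.(X + 0)) + 0) has moves =b=> n2
  n2 = (rec X. b.b.(X + 0)) + 0 has moves =b=> n1
Trace ⟨bc⟩ through P, begin at {m0}:
  after b @ step 1: {m1}
  after c @ step 2: {m2}
  ✓ P
Trace ⟨bc⟩ through Q, begin at {n0}:
  after b @ step 1: {n1}
  after c @ step 2: ∅  — Q cannot continue

bc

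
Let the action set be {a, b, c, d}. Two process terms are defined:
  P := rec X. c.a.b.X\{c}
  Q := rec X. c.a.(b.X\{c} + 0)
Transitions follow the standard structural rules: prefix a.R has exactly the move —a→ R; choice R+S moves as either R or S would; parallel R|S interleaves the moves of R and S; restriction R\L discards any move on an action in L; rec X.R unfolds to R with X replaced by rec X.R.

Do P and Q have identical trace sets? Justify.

YES

Reachable graph of P (4 states):
  p0 = rec X. c.a.b.X\{c} :: -c-> p1
  p1 = a.b.(rec X. c.a.b.X\{c})\{c} :: -a-> p2
  p2 = b.(rec X. c.a.b.X\{c})\{c} :: -b-> p3
  p3 = (rec X. c.a.b.X\{c})\{c} :: deadlocked
Reachable graph of Q (4 states):
  q0 = rec X. c.a.(b.X\{c} + 0) :: -c-> q1
  q1 = a.(b.(rec X. c.a.(b.X\{c} + 0))\{c} + 0) :: -a-> q2
  q2 = b.(rec X. c.a.(b.X\{c} + 0))\{c} + 0 :: -b-> q3
  q3 = (rec X. c.a.(b.X\{c} + 0))\{c} :: deadlocked
Partition-refinement fixed point:
  B0 = {p0, q0}
  B1 = {p1, q1}
  B2 = {p2, q2}
  B3 = {p3, q3}
p0 ∈ B0, q0 ∈ B0 → same block
Bisimilar ⇒ trace-equivalent.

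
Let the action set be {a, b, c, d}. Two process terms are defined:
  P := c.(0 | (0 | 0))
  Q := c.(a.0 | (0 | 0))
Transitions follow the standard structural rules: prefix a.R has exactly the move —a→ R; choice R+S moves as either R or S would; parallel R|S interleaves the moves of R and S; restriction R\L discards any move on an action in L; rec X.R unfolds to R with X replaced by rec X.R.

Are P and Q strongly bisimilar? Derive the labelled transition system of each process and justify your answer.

P's transition system — 2 states:
  s0 = c.(0 | (0 | 0)) → ··c··> s1
  s1 = 0 | (0 | 0) → ∅
Q's transition system — 3 states:
  t0 = c.(a.0 | (0 | 0)) → ··c··> t1
  t1 = a.0 | (0 | 0) → ··a··> t2
  t2 = 0 | (0 | 0) → ∅
Bisimilarity quotient blocks:
  B0 = {s0}
  B1 = {s1, t2}
  B2 = {t0}
  B3 = {t1}
s0 ∈ B0, t0 ∈ B2 → different blocks

P ≁ Q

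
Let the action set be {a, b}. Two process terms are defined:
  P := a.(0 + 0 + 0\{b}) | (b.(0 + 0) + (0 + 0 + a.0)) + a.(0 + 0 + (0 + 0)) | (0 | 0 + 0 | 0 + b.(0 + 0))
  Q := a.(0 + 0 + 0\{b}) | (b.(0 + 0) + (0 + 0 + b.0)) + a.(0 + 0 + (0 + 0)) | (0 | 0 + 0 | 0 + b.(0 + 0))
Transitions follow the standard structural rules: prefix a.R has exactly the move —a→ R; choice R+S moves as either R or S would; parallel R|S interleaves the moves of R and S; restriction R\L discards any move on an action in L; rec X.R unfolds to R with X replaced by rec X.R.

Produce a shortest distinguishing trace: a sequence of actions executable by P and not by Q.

aa

LTS(P): 9 reachable states
  u0 = a.(0 + 0 + 0\{b}) | (b.(0 + 0) + (0 + 0 + a.0)) + a.(0 + 0 + (0 + 0)) | (0 | 0 + 0 | 0 + b.(0 + 0)) | =a=> u1, =a=> u2, =a=> u3, =b=> u4, =b=> u5
  u1 = (0 + 0 + (0 + 0)) | (0 | 0 + 0 | 0 + b.(0 + 0)) | =b=> u6
  u2 = (0 + 0 + 0\{b}) | (b.(0 + 0) + (0 + 0 + a.0)) | =a=> u7, =b=> u8
  u3 = a.(0 + 0 + 0\{b}) | 0 | =a=> u7
  u4 = a.(0 + 0 + (0 + 0)) | (0 + 0) | =a=> u6
  u5 = a.(0 + 0 + 0\{b}) | (0 + 0) | =a=> u8
  u6 = (0 + 0 + (0 + 0)) | (0 + 0) | ∅
  u7 = (0 + 0 + 0\{b}) | 0 | ∅
  u8 = (0 + 0 + 0\{b}) | (0 + 0) | ∅
LTS(Q): 9 reachable states
  v0 = a.(0 + 0 + 0\{b}) | (b.(0 + 0) + (0 + 0 + b.0)) + a.(0 + 0 + (0 + 0)) | (0 | 0 + 0 | 0 + b.(0 + 0)) | =a=> v1, =a=> v2, =b=> v3, =b=> v4, =b=> v5
  v1 = (0 + 0 + (0 + 0)) | (0 | 0 + 0 | 0 + b.(0 + 0)) | =b=> v6
  v2 = (0 + 0 + 0\{b}) | (b.(0 + 0) + (0 + 0 + b.0)) | =b=> v7, =b=> v8
  v3 = a.(0 + 0 + (0 + 0)) | (0 + 0) | =a=> v6
  v4 = a.(0 + 0 + 0\{b}) | (0 + 0) | =a=> v7
  v5 = a.(0 + 0 + 0\{b}) | 0 | =a=> v8
  v6 = (0 + 0 + (0 + 0)) | (0 + 0) | ∅
  v7 = (0 + 0 + 0\{b}) | (0 + 0) | ∅
  v8 = (0 + 0 + 0\{b}) | 0 | ∅
Run σ = ⟨aa⟩ on P: start {u0}
  [1] a ⇒ {u1, u2, u3}
  [2] a ⇒ {u7}
  — P admits the full trace.
Run σ = ⟨aa⟩ on Q: start {v0}
  [1] a ⇒ {v1, v2}
  [2] a ⇒ no successor for Q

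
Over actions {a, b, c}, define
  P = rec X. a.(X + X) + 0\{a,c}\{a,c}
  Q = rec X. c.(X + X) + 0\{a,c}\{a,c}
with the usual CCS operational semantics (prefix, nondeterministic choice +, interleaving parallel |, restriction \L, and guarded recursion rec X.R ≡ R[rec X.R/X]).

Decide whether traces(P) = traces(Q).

NO — witness ⟨a⟩

P's transition system — 2 states:
  s0 = rec X. a.(X + X) + 0\{a,c}\{a,c} :: -a-> s1
  s1 = (rec X. a.(X + X) + 0\{a,c}\{a,c}) + (rec X. a.(X + X) + 0\{a,c}\{a,c}) :: -a-> s1
Q's transition system — 2 states:
  t0 = rec X. c.(X + X) + 0\{a,c}\{a,c} :: -c-> t1
  t1 = (rec X. c.(X + X) + 0\{a,c}\{a,c}) + (rec X. c.(X + X) + 0\{a,c}\{a,c}) :: -c-> t1
Executing a from P (initial set {s0}):
  after a @ step 1: {s1}
  ✓ P
Executing a from Q (initial set {t0}):
  after a @ step 1: no successor for Q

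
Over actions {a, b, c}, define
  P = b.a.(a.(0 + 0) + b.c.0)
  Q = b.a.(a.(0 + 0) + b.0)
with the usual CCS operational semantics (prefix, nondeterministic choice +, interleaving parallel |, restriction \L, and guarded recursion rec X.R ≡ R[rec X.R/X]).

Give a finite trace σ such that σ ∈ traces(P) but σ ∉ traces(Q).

Reachable graph of P (6 states):
  p0 = b.a.(a.(0 + 0) + b.c.0) ⊢ --b--▸ p1
  p1 = a.(a.(0 + 0) + b.c.0) ⊢ --a--▸ p2
  p2 = a.(0 + 0) + b.c.0 ⊢ --a--▸ p3, --b--▸ p4
  p3 = 0 + 0 ⊢ deadlocked
  p4 = c.0 ⊢ --c--▸ p5
  p5 = 0 ⊢ deadlocked
Reachable graph of Q (5 states):
  q0 = b.a.(a.(0 + 0) + b.0) ⊢ --b--▸ q1
  q1 = a.(a.(0 + 0) + b.0) ⊢ --a--▸ q2
  q2 = a.(0 + 0) + b.0 ⊢ --a--▸ q3, --b--▸ q4
  q3 = 0 + 0 ⊢ deadlocked
  q4 = 0 ⊢ deadlocked
Executing babc from P (initial set {p0}):
  [1] b ⇒ {p1}
  [2] a ⇒ {p2}
  [3] b ⇒ {p4}
  [4] c ⇒ {p5}
  — P admits the full trace.
Executing babc from Q (initial set {q0}):
  [1] b ⇒ {q1}
  [2] a ⇒ {q2}
  [3] b ⇒ {q4}
  [4] c ⇒ ∅  — Q cannot continue

babc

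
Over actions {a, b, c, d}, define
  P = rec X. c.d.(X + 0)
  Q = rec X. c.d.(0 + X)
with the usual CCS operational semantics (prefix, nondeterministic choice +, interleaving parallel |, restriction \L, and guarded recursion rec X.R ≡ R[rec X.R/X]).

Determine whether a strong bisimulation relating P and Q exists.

P's transition system — 3 states:
  s0 = rec X. c.d.(X + 0) | —c→ s1
  s1 = d.((rec X. c.d.(X + 0)) + 0) | —d→ s2
  s2 = (rec X. c.d.(X + 0)) + 0 | —c→ s1
Q's transition system — 3 states:
  t0 = rec X. c.d.(0 + X) | —c→ t1
  t1 = d.(0 + (rec X. c.d.(0 + X))) | —d→ t2
  t2 = 0 + (rec X. c.d.(0 + X)) | —c→ t1
Coarsest stable partition (strong bisimilarity classes):
  B0 = {s0, s2, t0, t2}
  B1 = {s1, t1}
s0 ∈ B0, t0 ∈ B0 → same block

YES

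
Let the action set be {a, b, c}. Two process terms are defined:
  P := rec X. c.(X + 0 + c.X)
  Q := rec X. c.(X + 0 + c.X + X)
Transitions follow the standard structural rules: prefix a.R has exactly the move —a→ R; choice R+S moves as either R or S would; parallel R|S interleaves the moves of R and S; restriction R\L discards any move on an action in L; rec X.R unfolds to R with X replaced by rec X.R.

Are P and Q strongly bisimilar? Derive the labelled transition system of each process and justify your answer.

Reachable graph of P (2 states):
  s0 = rec X. c.(X + 0 + c.X) → --c--▸ s1
  s1 = (rec X. c.(X + 0 + c.X)) + 0 + c.(rec X. c.(X + 0 + c.X)) → --c--▸ s0, --c--▸ s1
Reachable graph of Q (2 states):
  t0 = rec X. c.(X + 0 + c.X + X) → --c--▸ t1
  t1 = (rec X. c.(X + 0 + c.X + X)) + 0 + c.(rec X. c.(X + 0 + c.X + X)) + (rec X. c.(X + 0 + c.X + X)) → --c--▸ t0, --c--▸ t1
Bisimilarity quotient blocks:
  B0 = {s0, s1, t0, t1}
s0 ∈ B0, t0 ∈ B0 → same block

P ~ Q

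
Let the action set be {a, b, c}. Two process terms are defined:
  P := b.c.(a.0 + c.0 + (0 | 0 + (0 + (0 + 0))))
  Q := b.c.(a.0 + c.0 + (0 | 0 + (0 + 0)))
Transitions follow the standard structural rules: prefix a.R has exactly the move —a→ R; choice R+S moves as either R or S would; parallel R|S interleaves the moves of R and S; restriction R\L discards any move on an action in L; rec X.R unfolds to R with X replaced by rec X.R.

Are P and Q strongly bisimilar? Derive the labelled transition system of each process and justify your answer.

YES

P's transition system — 4 states:
  u0 = b.c.(a.0 + c.0 + (0 | 0 + (0 + (0 + 0)))) | -b-> u1
  u1 = c.(a.0 + c.0 + (0 | 0 + (0 + (0 + 0)))) | -c-> u2
  u2 = a.0 + c.0 + (0 | 0 + (0 + (0 + 0))) | -a-> u3, -c-> u3
  u3 = 0 | (no moves)
Q's transition system — 4 states:
  v0 = b.c.(a.0 + c.0 + (0 | 0 + (0 + 0))) | -b-> v1
  v1 = c.(a.0 + c.0 + (0 | 0 + (0 + 0))) | -c-> v2
  v2 = a.0 + c.0 + (0 | 0 + (0 + 0)) | -a-> v3, -c-> v3
  v3 = 0 | (no moves)
Partition-refinement fixed point:
  B0 = {u0, v0}
  B1 = {u1, v1}
  B2 = {u2, v2}
  B3 = {u3, v3}
u0 ∈ B0, v0 ∈ B0 → same block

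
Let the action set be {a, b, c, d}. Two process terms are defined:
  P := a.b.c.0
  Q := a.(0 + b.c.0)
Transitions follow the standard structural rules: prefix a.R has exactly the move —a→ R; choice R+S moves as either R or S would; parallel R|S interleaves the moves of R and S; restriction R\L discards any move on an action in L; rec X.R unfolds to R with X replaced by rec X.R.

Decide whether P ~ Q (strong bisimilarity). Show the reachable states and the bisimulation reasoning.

P's transition system — 4 states:
  m0 = a.b.c.0 → =a=> m1
  m1 = b.c.0 → =b=> m2
  m2 = c.0 → =c=> m3
  m3 = 0 → (no moves)
Q's transition system — 4 states:
  n0 = a.(0 + b.c.0) → =a=> n1
  n1 = 0 + b.c.0 → =b=> n2
  n2 = c.0 → =c=> n3
  n3 = 0 → (no moves)
Bisimilarity quotient blocks:
  B0 = {m0, n0}
  B1 = {m1, n1}
  B2 = {m2, n2}
  B3 = {m3, n3}
m0 ∈ B0, n0 ∈ B0 → same block

YES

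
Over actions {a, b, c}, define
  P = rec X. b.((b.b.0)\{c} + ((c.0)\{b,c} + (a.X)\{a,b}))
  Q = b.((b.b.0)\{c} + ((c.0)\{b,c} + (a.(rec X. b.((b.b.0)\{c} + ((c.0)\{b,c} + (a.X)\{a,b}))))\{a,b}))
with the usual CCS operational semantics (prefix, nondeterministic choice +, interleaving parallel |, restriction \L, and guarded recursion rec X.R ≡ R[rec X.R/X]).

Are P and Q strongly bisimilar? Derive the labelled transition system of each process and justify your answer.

YES

P's transition system — 4 states:
  m0 = rec X. b.((b.b.0)\{c} + ((c.0)\{b,c} + (a.X)\{a,b})) has moves --b--▸ m1
  m1 = (b.b.0)\{c} + ((c.0)\{b,c} + (a.(rec X. b.((b.b.0)\{c} + ((c.0)\{b,c} + (a.X)\{a,b}))))\{a,b}) has moves --b--▸ m2
  m2 = (b.0)\{c} has moves --b--▸ m3
  m3 = 0\{c} has moves deadlocked
Q's transition system — 4 states:
  n0 = b.((b.b.0)\{c} + ((c.0)\{b,c} + (a.(rec X. b.((b.b.0)\{c} + ((c.0)\{b,c} + (a.X)\{a,b}))))\{a,b})) has moves --b--▸ n1
  n1 = (b.b.0)\{c} + ((c.0)\{b,c} + (a.(rec X. b.((b.b.0)\{c} + ((c.0)\{b,c} + (a.X)\{a,b}))))\{a,b}) has moves --b--▸ n2
  n2 = (b.0)\{c} has moves --b--▸ n3
  n3 = 0\{c} has moves deadlocked
Partition-refinement fixed point:
  B0 = {m0, n0}
  B1 = {m1, n1}
  B2 = {m2, n2}
  B3 = {m3, n3}
m0 ∈ B0, n0 ∈ B0 → same block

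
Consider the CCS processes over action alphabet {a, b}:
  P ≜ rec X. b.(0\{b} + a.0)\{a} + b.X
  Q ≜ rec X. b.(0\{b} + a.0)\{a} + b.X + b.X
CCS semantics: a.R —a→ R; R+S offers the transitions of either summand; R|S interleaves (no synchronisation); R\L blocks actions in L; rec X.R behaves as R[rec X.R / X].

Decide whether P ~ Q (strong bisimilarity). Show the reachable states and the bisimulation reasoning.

P's transition system — 2 states:
  p0 = rec X. b.(0\{b} + a.0)\{a} + b.X | =b=> p0, =b=> p1
  p1 = (0\{b} + a.0)\{a} | (no moves)
Q's transition system — 2 states:
  q0 = rec X. b.(0\{b} + a.0)\{a} + b.X + b.X | =b=> q0, =b=> q1
  q1 = (0\{b} + a.0)\{a} | (no moves)
Coarsest stable partition (strong bisimilarity classes):
  B0 = {p0, q0}
  B1 = {p1, q1}
p0 ∈ B0, q0 ∈ B0 → same block

YES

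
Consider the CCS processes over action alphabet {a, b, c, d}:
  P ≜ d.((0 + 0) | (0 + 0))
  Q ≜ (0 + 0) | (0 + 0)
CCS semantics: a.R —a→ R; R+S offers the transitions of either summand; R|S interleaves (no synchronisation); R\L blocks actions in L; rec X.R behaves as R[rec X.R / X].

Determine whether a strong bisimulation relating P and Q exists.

not bisimilar

P's transition system — 2 states:
  p0 = d.((0 + 0) | (0 + 0)) :: ··d··> p1
  p1 = (0 + 0) | (0 + 0) :: (no moves)
Q's transition system — 1 states:
  q0 = (0 + 0) | (0 + 0) :: (no moves)
Bisimilarity quotient blocks:
  B0 = {p0}
  B1 = {p1, q0}
p0 ∈ B0, q0 ∈ B1 → different blocks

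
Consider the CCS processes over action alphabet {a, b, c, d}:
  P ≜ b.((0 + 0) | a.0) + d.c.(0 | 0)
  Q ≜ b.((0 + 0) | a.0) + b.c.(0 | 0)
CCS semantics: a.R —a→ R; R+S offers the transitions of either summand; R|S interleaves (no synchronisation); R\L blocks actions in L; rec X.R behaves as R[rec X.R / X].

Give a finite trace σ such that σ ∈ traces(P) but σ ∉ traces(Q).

Reachable graph of P (5 states):
  s0 = b.((0 + 0) | a.0) + d.c.(0 | 0) :: --b--▸ s1, --d--▸ s2
  s1 = (0 + 0) | a.0 :: --a--▸ s3
  s2 = c.(0 | 0) :: --c--▸ s4
  s3 = (0 + 0) | 0 :: (no moves)
  s4 = 0 | 0 :: (no moves)
Reachable graph of Q (5 states):
  t0 = b.((0 + 0) | a.0) + b.c.(0 | 0) :: --b--▸ t1, --b--▸ t2
  t1 = (0 + 0) | a.0 :: --a--▸ t3
  t2 = c.(0 | 0) :: --c--▸ t4
  t3 = (0 + 0) | 0 :: (no moves)
  t4 = 0 | 0 :: (no moves)
Run σ = ⟨d⟩ on P: start {s0}
  [1] d ⇒ {s2}
  — P admits the full trace.
Run σ = ⟨d⟩ on Q: start {t0}
  [1] d ⇒ ∅  — Q cannot continue

d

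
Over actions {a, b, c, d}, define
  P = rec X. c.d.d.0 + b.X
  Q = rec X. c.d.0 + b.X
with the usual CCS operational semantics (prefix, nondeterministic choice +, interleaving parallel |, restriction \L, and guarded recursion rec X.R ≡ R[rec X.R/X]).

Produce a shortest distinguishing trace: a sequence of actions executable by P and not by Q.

cdd

P's transition system — 4 states:
  u0 = rec X. c.d.d.0 + b.X :: —b→ u0, —c→ u1
  u1 = d.d.0 :: —d→ u2
  u2 = d.0 :: —d→ u3
  u3 = 0 :: ·
Q's transition system — 3 states:
  v0 = rec X. c.d.0 + b.X :: —b→ v0, —c→ v1
  v1 = d.0 :: —d→ v2
  v2 = 0 :: ·
Executing cdd from P (initial set {u0}):
  [1] c ⇒ {u1}
  [2] d ⇒ {u2}
  [3] d ⇒ {u3}
  P completes σ.
Executing cdd from Q (initial set {v0}):
  [1] c ⇒ {v1}
  [2] d ⇒ {v2}
  [3] d ⇒ ∅  — Q cannot continue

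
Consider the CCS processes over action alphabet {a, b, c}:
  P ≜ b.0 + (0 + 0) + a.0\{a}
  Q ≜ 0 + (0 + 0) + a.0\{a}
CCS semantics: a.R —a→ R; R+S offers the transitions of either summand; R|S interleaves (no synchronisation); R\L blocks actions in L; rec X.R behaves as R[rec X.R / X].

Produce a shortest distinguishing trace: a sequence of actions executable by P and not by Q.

b

LTS(P): 3 reachable states
  m0 = b.0 + (0 + 0) + a.0\{a} has moves =a=> m1, =b=> m2
  m1 = 0\{a} has moves ·
  m2 = 0 has moves ·
LTS(Q): 2 reachable states
  n0 = 0 + (0 + 0) + a.0\{a} has moves =a=> n1
  n1 = 0\{a} has moves ·
Trace ⟨b⟩ through P, begin at {m0}:
  [1] b ⇒ {m2}
  ✓ P
Trace ⟨b⟩ through Q, begin at {n0}:
  [1] b ⇒ ∅  — Q cannot continue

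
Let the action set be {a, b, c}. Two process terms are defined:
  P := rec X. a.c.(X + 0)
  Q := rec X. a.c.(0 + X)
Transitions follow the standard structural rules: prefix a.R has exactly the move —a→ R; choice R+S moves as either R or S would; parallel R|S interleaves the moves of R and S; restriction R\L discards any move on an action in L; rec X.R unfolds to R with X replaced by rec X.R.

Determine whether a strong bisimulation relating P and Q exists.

YES

LTS(P): 3 reachable states
  p0 = rec X. a.c.(X + 0) → =a=> p1
  p1 = c.((rec X. a.c.(X + 0)) + 0) → =c=> p2
  p2 = (rec X. a.c.(X + 0)) + 0 → =a=> p1
LTS(Q): 3 reachable states
  q0 = rec X. a.c.(0 + X) → =a=> q1
  q1 = c.(0 + (rec X. a.c.(0 + X))) → =c=> q2
  q2 = 0 + (rec X. a.c.(0 + X)) → =a=> q1
Partition-refinement fixed point:
  B0 = {p0, p2, q0, q2}
  B1 = {p1, q1}
p0 ∈ B0, q0 ∈ B0 → same block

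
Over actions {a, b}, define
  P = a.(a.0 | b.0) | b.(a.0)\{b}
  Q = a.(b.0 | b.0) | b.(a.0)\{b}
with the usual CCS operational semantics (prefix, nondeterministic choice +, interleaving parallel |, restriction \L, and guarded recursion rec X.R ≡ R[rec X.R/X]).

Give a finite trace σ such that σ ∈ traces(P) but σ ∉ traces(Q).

aa

P's transition system — 15 states:
  s0 = a.(a.0 | b.0) | b.(a.0)\{b} has moves -a-> s1, -b-> s2
  s1 = a.0 | b.0 | b.(a.0)\{b} has moves -a-> s3, -b-> s4, -b-> s5
  s2 = a.(a.0 | b.0) | (a.0)\{b} has moves -a-> s5, -a-> s6
  s3 = 0 | b.0 | b.(a.0)\{b} has moves -b-> s7, -b-> s8
  s4 = a.0 | 0 | b.(a.0)\{b} has moves -a-> s7, -b-> s9
  s5 = a.0 | b.0 | (a.0)\{b} has moves -a-> s10, -a-> s8, -b-> s9
  s6 = a.(a.0 | b.0) | 0\{b} has moves -a-> s10
  s7 = 0 | 0 | b.(a.0)\{b} has moves -b-> s11
  s8 = 0 | b.0 | (a.0)\{b} has moves -a-> s12, -b-> s11
  s9 = a.0 | 0 | (a.0)\{b} has moves -a-> s11, -a-> s13
  s10 = a.0 | b.0 | 0\{b} has moves -a-> s12, -b-> s13
  s11 = 0 | 0 | (a.0)\{b} has moves -a-> s14
  s12 = 0 | b.0 | 0\{b} has moves -b-> s14
  s13 = a.0 | 0 | 0\{b} has moves -a-> s14
  s14 = 0 | 0 | 0\{b} has moves (no moves)
Q's transition system — 15 states:
  t0 = a.(b.0 | b.0) | b.(a.0)\{b} has moves -a-> t1, -b-> t2
  t1 = b.0 | b.0 | b.(a.0)\{b} has moves -b-> t3, -b-> t4, -b-> t5
  t2 = a.(b.0 | b.0) | (a.0)\{b} has moves -a-> t5, -a-> t6
  t3 = 0 | b.0 | b.(a.0)\{b} has moves -b-> t7, -b-> t8
  t4 = b.0 | 0 | b.(a.0)\{b} has moves -b-> t7, -b-> t9
  t5 = b.0 | b.0 | (a.0)\{b} has moves -a-> t10, -b-> t8, -b-> t9
  t6 = a.(b.0 | b.0) | 0\{b} has moves -a-> t10
  t7 = 0 | 0 | b.(a.0)\{b} has moves -b-> t11
  t8 = 0 | b.0 | (a.0)\{b} has moves -a-> t12, -b-> t11
  t9 = b.0 | 0 | (a.0)\{b} has moves -a-> t13, -b-> t11
  t10 = b.0 | b.0 | 0\{b} has moves -b-> t12, -b-> t13
  t11 = 0 | 0 | (a.0)\{b} has moves -a-> t14
  t12 = 0 | b.0 | 0\{b} has moves -b-> t14
  t13 = b.0 | 0 | 0\{b} has moves -b-> t14
  t14 = 0 | 0 | 0\{b} has moves (no moves)
Run σ = ⟨aa⟩ on P: start {s0}
  after a @ step 1: {s1}
  after a @ step 2: {s3}
  — P admits the full trace.
Run σ = ⟨aa⟩ on Q: start {t0}
  after a @ step 1: {t1}
  after a @ step 2: no successor for Q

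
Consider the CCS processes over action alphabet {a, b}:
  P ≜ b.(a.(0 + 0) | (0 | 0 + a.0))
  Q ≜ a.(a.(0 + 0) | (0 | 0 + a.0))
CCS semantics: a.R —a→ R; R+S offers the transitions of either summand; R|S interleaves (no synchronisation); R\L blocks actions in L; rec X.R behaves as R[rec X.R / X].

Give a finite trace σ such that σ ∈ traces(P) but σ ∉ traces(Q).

b

Reachable graph of P (5 states):
  p0 = b.(a.(0 + 0) | (0 | 0 + a.0)) | -b-> p1
  p1 = a.(0 + 0) | (0 | 0 + a.0) | -a-> p2, -a-> p3
  p2 = (0 + 0) | (0 | 0 + a.0) | -a-> p4
  p3 = a.(0 + 0) | 0 | -a-> p4
  p4 = (0 + 0) | 0 | (no moves)
Reachable graph of Q (5 states):
  q0 = a.(a.(0 + 0) | (0 | 0 + a.0)) | -a-> q1
  q1 = a.(0 + 0) | (0 | 0 + a.0) | -a-> q2, -a-> q3
  q2 = (0 + 0) | (0 | 0 + a.0) | -a-> q4
  q3 = a.(0 + 0) | 0 | -a-> q4
  q4 = (0 + 0) | 0 | (no moves)
Executing b from P (initial set {p0}):
  after b @ step 1: {p1}
  — P admits the full trace.
Executing b from Q (initial set {q0}):
  after b @ step 1: no successor for Q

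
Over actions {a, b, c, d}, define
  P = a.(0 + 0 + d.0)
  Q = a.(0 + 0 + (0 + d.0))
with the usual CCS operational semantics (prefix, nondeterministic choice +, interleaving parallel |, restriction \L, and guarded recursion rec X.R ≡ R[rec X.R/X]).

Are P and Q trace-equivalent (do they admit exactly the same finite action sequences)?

LTS(P): 3 reachable states
  s0 = a.(0 + 0 + d.0) has moves ··a··> s1
  s1 = 0 + 0 + d.0 has moves ··d··> s2
  s2 = 0 has moves ∅
LTS(Q): 3 reachable states
  t0 = a.(0 + 0 + (0 + d.0)) has moves ··a··> t1
  t1 = 0 + 0 + (0 + d.0) has moves ··d··> t2
  t2 = 0 has moves ∅
Coarsest stable partition (strong bisimilarity classes):
  B0 = {s0, t0}
  B1 = {s1, t1}
  B2 = {s2, t2}
s0 ∈ B0, t0 ∈ B0 → same block
Bisimilar ⇒ trace-equivalent.

trace-equivalent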